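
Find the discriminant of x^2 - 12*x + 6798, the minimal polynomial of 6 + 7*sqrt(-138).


The element 6 + 7*sqrt(-138) has minimal polynomial:
x^2 - 12*x + 6798
Discriminant = (-12)^2 - 4*(6798)
= 144 - 27192
= -27048

-27048


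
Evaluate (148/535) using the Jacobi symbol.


Compute (148/535) via quadratic reciprocity:
  pull out 2: (2/535) = +1  (since 535 mod 8 = 7)
  pull out 2: (2/535) = +1  (since 535 mod 8 = 7)
  reciprocity: (37/535) -> +(535/37)
  reduce: (17/37)
  reciprocity: (17/37) -> +(37/17)
  reduce: (3/17)
  reciprocity: (3/17) -> +(17/3)
  reduce: (2/3)
  pull out 2: (2/3) = -1  (since 3 mod 8 = 3)
  (1/3) = 1
Product of signs = -1

-1


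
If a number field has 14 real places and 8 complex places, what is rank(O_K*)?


By Dirichlet's unit theorem:
rank = r1 + r2 - 1
= 14 + 8 - 1
= 21

21


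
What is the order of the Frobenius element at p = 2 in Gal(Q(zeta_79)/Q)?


The Frobenius at p in Gal(Q(zeta_n)/Q) = (Z/nZ)* is the class of p, so its order is ord_79(2), the smallest k >= 1 with 2^k = 1 mod 79.
n = 79 = 79, phi(79) = 78; the order divides phi(n).
Divisors of 78: 1, 2, 3, 6, 13, 26, 39, 78
Repeated squaring mod 79: 2^1 = 2, 2^2 = 4, 2^4 = 16, 2^8 = 19, 2^16 = 45, 2^32 = 50, 2^64 = 51
Test divisors in increasing order:
  k=1: 2^1 = 2 mod 79
  k=2: 2^2 = 4 mod 79
  k=3: 2^3 = 4 * 2 = 8 mod 79
  k=6: 2^6 = 16 * 4 = 64 mod 79
  k=13: 2^13 = 19 * 16 * 2 = 55 mod 79
  k=26: 2^26 = 45 * 19 * 4 = 23 mod 79
  k=39: 2^39 = 50 * 16 * 4 * 2 = 1 mod 79  <- first divisor giving 1
Order = 39

39


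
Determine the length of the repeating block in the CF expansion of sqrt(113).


Run the CF algorithm for sqrt(113).
a_0 = floor(sqrt(113)) = 10; set m_0=0, q_0=1.
Recurrence: m' = q*a - m,  q' = (d - m'^2)/q,  a' = floor((a_0 + m')/q').
  step 1: m=10, q=13, a=1
  step 2: m=3, q=8, a=1
  step 3: m=5, q=11, a=1
  step 4: m=6, q=7, a=2
  step 5: m=8, q=7, a=2
  step 6: m=6, q=11, a=1
  step 7: m=5, q=8, a=1
  step 8: m=3, q=13, a=1
  step 9: m=10, q=1, a=20
a_9 = 2*a_0 = 20, so the period closes here.
sqrt(113) = [10; 1, 1, 1, 2, 2, 1, 1, 1, 20]
Period length = 9

9


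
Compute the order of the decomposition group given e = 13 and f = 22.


|D_P| = e * f
= 13 * 22
= 286

286


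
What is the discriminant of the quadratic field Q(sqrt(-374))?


For K = Q(sqrt(d)) with d squarefree: disc(K) = d if d = 1 mod 4, and disc(K) = 4d if d = 2 or 3 mod 4.
Here d = -374, and d mod 4 = 2.
d = 2 mod 4, not 1 (O_K = Z[sqrt(d)]), so disc(K) = 4d = 4 * (-374) = -1496

-1496


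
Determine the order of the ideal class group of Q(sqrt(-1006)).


K = Q(sqrt(-1006)). d mod 4 = 2, so D = disc(K) = 4d = -4024
h(K) equals the number of primitive reduced positive-definite forms (a, b, c) = a*x^2 + b*x*y + c*y^2 with b^2 - 4ac = D,
where reduced means |b| <= a <= c, with b >= 0 whenever |b| = a or a = c, and primitive means gcd(a, b, c) = 1.
Reduced forces 3a^2 <= |D| = 4024, so 1 <= a <= 36; b must have the parity of D, and c = (b^2 - D)/(4a) must be an integer >= a.
Enumerate a = 1..36, b in [-a, a]:
  a=1: (1, 0, 1006)  [1]
  a=2: (2, 0, 503)  [1]
  a=3..4: none
  a=5: (5, -4, 202), (5, 4, 202)  [2]
  a=6: none
  a=7: (7, -6, 145), (7, 6, 145)  [2]
  a=8..9: none
  a=10: (10, -4, 101), (10, 4, 101)  [2]
  a=11..13: none
  a=14: (14, -8, 73), (14, 8, 73)  [2]
  a=15..18: none
  a=19: (19, -2, 53), (19, 2, 53)  [2]
  a=20..22: none
  a=23: (23, -22, 49), (23, 22, 49)  [2]
  a=24: none
  a=25: (25, -24, 46), (25, 24, 46)  [2]
  a=26..28: none
  a=29: (29, -6, 35), (29, 6, 35)  [2]
  a=30..34: none
  a=35: (35, -34, 37), (35, 34, 37)  [2]
  a=36: none
Total reduced forms: 1 + 1 + 2 + 2 + 2 + 2 + 2 + 2 + 2 + 2 + 2 = 20
h = 20

20


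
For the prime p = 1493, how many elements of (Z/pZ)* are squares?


For prime p, the number of non-zero quadratic residues is (p-1)/2.
= (1493-1)/2
= 746

746


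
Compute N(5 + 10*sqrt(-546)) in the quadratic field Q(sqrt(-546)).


N(a + b*sqrt(d)) = a^2 - d*b^2
= (5)^2 - (-546)*(10)^2
= 25 + 54600
= 54625

54625


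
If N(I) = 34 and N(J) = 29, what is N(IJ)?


N(IJ) = N(I) * N(J)
= 34 * 29
= 986

986


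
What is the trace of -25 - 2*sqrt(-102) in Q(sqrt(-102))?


Tr(a + b*sqrt(d)) = (a + b*sqrt(d)) + (a - b*sqrt(d)) = 2a
= 2 * (-25)
= -50

-50


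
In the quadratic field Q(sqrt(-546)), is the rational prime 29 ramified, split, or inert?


K = Q(sqrt(-546)). Since d mod 4 = 2, disc(K) = -2184.
Check p | disc: -2184 mod 29 = 20.
p does not divide disc. Compute Legendre symbol (d/p):
5^((29-1)/2) mod 29 = 1
(d/p) = 1, so p splits: (p) = P*P' with e=1, f=1, g=2.
Therefore p is split.

split


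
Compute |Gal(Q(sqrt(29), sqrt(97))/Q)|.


The 2 square roots of distinct primes are multiplicatively independent over Q,
so [K:Q] = 2^2 and Gal(K/Q) is isomorphic to (Z/2Z)^2.
|Gal| = 2^2 = 4

4


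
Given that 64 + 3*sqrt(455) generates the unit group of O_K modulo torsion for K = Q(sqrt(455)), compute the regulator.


epsilon = 64 + 3*sqrt(455)
= 127.9922
R = ln(127.9922)
= 4.8520

4.8520


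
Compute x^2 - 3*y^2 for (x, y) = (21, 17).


x^2 - d*y^2
= 21^2 - 3*17^2
= 441 - 867
= -426

-426


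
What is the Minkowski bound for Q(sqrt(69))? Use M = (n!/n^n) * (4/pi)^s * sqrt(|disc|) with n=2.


d = 69, d mod 4 = 1, so disc(K) = d = 69; |disc(K)| = 69
Real quadratic field, so n = 2, s = r2 = 0, r1 = 2
M = (n!/n^n) * (4/pi)^s * sqrt(|disc(K)|) = (2!/2^2) * (4/pi)^0 * sqrt(69)
= 0.5 * 1.000000 * 8.306624
= 4.1533

4.1533


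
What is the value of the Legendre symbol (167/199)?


p = 199 is prime, so compute (167/199) with the reciprocity algorithm (Jacobi-symbol steps: pull out 2s via (2/n), flip via reciprocity, reduce):
  reciprocity: (167/199) -> -(199/167)
  reduce: (32/167)
  pull out 2: (2/167) = +1  (since 167 mod 8 = 7)
  pull out 2: (2/167) = +1  (since 167 mod 8 = 7)
  pull out 2: (2/167) = +1  (since 167 mod 8 = 7)
  pull out 2: (2/167) = +1  (since 167 mod 8 = 7)
  pull out 2: (2/167) = +1  (since 167 mod 8 = 7)
  (1/167) = 1
Product of signs = -1
(167/199) = -1

-1


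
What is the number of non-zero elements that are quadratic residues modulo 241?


For prime p, the number of non-zero quadratic residues is (p-1)/2.
= (241-1)/2
= 120

120


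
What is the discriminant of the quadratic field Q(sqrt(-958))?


For K = Q(sqrt(d)) with d squarefree: disc(K) = d if d = 1 mod 4, and disc(K) = 4d if d = 2 or 3 mod 4.
Here d = -958, and d mod 4 = 2.
d = 2 mod 4, not 1 (O_K = Z[sqrt(d)]), so disc(K) = 4d = 4 * (-958) = -3832

-3832


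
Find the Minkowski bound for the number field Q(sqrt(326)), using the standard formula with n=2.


d = 326, d mod 4 = 2, so disc(K) = 4d = 1304; |disc(K)| = 1304
Real quadratic field, so n = 2, s = r2 = 0, r1 = 2
M = (n!/n^n) * (4/pi)^s * sqrt(|disc(K)|) = (2!/2^2) * (4/pi)^0 * sqrt(1304)
= 0.5 * 1.000000 * 36.110940
= 18.0555

18.0555


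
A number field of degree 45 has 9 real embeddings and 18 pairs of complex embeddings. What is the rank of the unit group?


By Dirichlet's unit theorem:
rank = r1 + r2 - 1
= 9 + 18 - 1
= 26

26


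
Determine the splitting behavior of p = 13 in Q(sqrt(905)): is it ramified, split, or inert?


K = Q(sqrt(905)). Since d mod 4 = 1, disc(K) = 905.
Check p | disc: 905 mod 13 = 8.
p does not divide disc. Compute Legendre symbol (d/p):
8^((13-1)/2) mod 13 = -1
(d/p) = -1, so p is inert: (p) stays prime with e=1, f=2, g=1.
Therefore p is inert.

inert


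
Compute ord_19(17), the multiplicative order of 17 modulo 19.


We want ord_19(17), the smallest k >= 1 with 17^k = 1 mod 19.
n = 19 = 19, phi(19) = 18; the order divides phi(n).
Divisors of 18: 1, 2, 3, 6, 9, 18
Repeated squaring mod 19: 17^1 = 17, 17^2 = 4, 17^4 = 16, 17^8 = 9, 17^16 = 5
Test divisors in increasing order:
  k=1: 17^1 = 17 mod 19
  k=2: 17^2 = 4 mod 19
  k=3: 17^3 = 4 * 17 = 11 mod 19
  k=6: 17^6 = 16 * 4 = 7 mod 19
  k=9: 17^9 = 9 * 17 = 1 mod 19  <- first divisor giving 1
Order = 9

9


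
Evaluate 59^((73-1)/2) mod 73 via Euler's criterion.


p = 73 is prime and the exponent is (p-1)/2 = 36, so by Euler's criterion 59^36 = (59/73) = +1 or -1 mod 73.
Compute by square-and-multiply:
  36 = 32 + 4 (binary 100100)
  Repeated squaring mod 73: 59^1 = 59, 59^2 = 50, 59^4 = 18, 59^8 = 32, 59^16 = 2, 59^32 = 4
  59^36 = 59^32 * 59^4 = 4 * 18 mod 73
    4 * 18 = 72 = 72 mod 73
  59^36 = 72 mod 73
Result 72 = p - 1 = -1 mod 73: 59 is a quadratic non-residue mod 73. As a residue in [0, p-1] the value is 72.
59^36 mod 73 = 72

72


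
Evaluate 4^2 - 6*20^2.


x^2 - d*y^2
= 4^2 - 6*20^2
= 16 - 2400
= -2384

-2384


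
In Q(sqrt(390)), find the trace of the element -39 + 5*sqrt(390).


Tr(a + b*sqrt(d)) = (a + b*sqrt(d)) + (a - b*sqrt(d)) = 2a
= 2 * (-39)
= -78

-78


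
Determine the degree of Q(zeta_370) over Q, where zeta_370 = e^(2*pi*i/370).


The degree equals Euler's totient phi(370).
370 = 2 * 5 * 37
phi(370) = 144

144


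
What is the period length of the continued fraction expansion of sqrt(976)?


Run the CF algorithm for sqrt(976).
a_0 = floor(sqrt(976)) = 31; set m_0=0, q_0=1.
Recurrence: m' = q*a - m,  q' = (d - m'^2)/q,  a' = floor((a_0 + m')/q').
  step 1: m=31, q=15, a=4
  step 2: m=29, q=9, a=6
  step 3: m=25, q=39, a=1
  step 4: m=14, q=20, a=2
  step 5: m=26, q=15, a=3
  step 6: m=19, q=41, a=1
  step 7: m=22, q=12, a=4
  step 8: m=26, q=25, a=2
  step 9: m=24, q=16, a=3
  step 10: m=24, q=25, a=2
  step 11: m=26, q=12, a=4
  step 12: m=22, q=41, a=1
  step 13: m=19, q=15, a=3
  step 14: m=26, q=20, a=2
  step 15: m=14, q=39, a=1
  step 16: m=25, q=9, a=6
  step 17: m=29, q=15, a=4
  step 18: m=31, q=1, a=62
a_18 = 2*a_0 = 62, so the period closes here.
sqrt(976) = [31; 4, 6, 1, 2, 3, 1, 4, 2, 3, 2, 4, 1, 3, 2, 1, 6, 4, 62]
Period length = 18

18


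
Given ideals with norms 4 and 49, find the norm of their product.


N(IJ) = N(I) * N(J)
= 4 * 49
= 196

196


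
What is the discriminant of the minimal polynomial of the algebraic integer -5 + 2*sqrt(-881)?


The element -5 + 2*sqrt(-881) has minimal polynomial:
x^2 + 10*x + 3549
Discriminant = (10)^2 - 4*(3549)
= 100 - 14196
= -14096

-14096


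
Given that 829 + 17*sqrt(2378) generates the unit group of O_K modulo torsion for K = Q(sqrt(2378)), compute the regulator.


epsilon = 829 + 17*sqrt(2378)
= 1658.0006
R = ln(1658.0006)
= 7.4134

7.4134


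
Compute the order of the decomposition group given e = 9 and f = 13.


|D_P| = e * f
= 9 * 13
= 117

117


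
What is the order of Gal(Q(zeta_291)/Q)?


|Gal(Q(zeta_291)/Q)| = phi(291)
= 192

192


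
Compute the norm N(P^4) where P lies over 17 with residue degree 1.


N(P^a) = p^(a*f)
= 17^(4*1)
= 17^4
= 83521

83521


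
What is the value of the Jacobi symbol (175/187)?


Compute (175/187) via quadratic reciprocity:
  reciprocity: (175/187) -> -(187/175)
  reduce: (12/175)
  pull out 2: (2/175) = +1  (since 175 mod 8 = 7)
  pull out 2: (2/175) = +1  (since 175 mod 8 = 7)
  reciprocity: (3/175) -> -(175/3)
  reduce: (1/3)
  (1/3) = 1
Product of signs = 1

1


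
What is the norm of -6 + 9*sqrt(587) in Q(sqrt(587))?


N(a + b*sqrt(d)) = a^2 - d*b^2
= (-6)^2 - (587)*(9)^2
= 36 - 47547
= -47511

-47511


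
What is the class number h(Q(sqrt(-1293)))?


K = Q(sqrt(-1293)). d mod 4 = 3, so D = disc(K) = 4d = -5172
h(K) equals the number of primitive reduced positive-definite forms (a, b, c) = a*x^2 + b*x*y + c*y^2 with b^2 - 4ac = D,
where reduced means |b| <= a <= c, with b >= 0 whenever |b| = a or a = c, and primitive means gcd(a, b, c) = 1.
Reduced forces 3a^2 <= |D| = 5172, so 1 <= a <= 41; b must have the parity of D, and c = (b^2 - D)/(4a) must be an integer >= a.
Enumerate a = 1..41, b in [-a, a]:
  a=1: (1, 0, 1293)  [1]
  a=2: (2, 2, 647)  [1]
  a=3: (3, 0, 431)  [1]
  a=4..5: none
  a=6: (6, 6, 217)  [1]
  a=7: (7, -6, 186), (7, 6, 186)  [2]
  a=8..10: none
  a=11: (11, -8, 119), (11, 8, 119)  [2]
  a=12..13: none
  a=14: (14, -6, 93), (14, 6, 93)  [2]
  a=15..16: none
  a=17: (17, -8, 77), (17, 8, 77)  [2]
  a=18..20: none
  a=21: (21, -6, 62), (21, 6, 62)  [2]
  a=22: (22, -14, 61), (22, 14, 61)  [2]
  a=23: (23, -16, 59), (23, 16, 59)  [2]
  a=24..30: none
  a=31: (31, -6, 42), (31, 6, 42)  [2]
  a=32: none
  a=33: (33, -30, 46), (33, 30, 46)  [2]
  a=34: (34, -26, 43), (34, 26, 43)  [2]
  a=35..41: none
Total reduced forms: 1 + 1 + 1 + 1 + 2 + 2 + 2 + 2 + 2 + 2 + 2 + 2 + 2 + 2 = 24
h = 24

24


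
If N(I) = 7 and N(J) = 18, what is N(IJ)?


N(IJ) = N(I) * N(J)
= 7 * 18
= 126

126


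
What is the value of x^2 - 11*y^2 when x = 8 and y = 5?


x^2 - d*y^2
= 8^2 - 11*5^2
= 64 - 275
= -211

-211


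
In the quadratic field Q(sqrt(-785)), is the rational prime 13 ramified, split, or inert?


K = Q(sqrt(-785)). Since d mod 4 = 3, disc(K) = -3140.
Check p | disc: -3140 mod 13 = 6.
p does not divide disc. Compute Legendre symbol (d/p):
8^((13-1)/2) mod 13 = -1
(d/p) = -1, so p is inert: (p) stays prime with e=1, f=2, g=1.
Therefore p is inert.

inert


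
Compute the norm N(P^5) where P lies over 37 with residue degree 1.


N(P^a) = p^(a*f)
= 37^(5*1)
= 37^5
= 69343957

69343957


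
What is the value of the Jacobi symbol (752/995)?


Compute (752/995) via quadratic reciprocity:
  pull out 2: (2/995) = -1  (since 995 mod 8 = 3)
  pull out 2: (2/995) = -1  (since 995 mod 8 = 3)
  pull out 2: (2/995) = -1  (since 995 mod 8 = 3)
  pull out 2: (2/995) = -1  (since 995 mod 8 = 3)
  reciprocity: (47/995) -> -(995/47)
  reduce: (8/47)
  pull out 2: (2/47) = +1  (since 47 mod 8 = 7)
  pull out 2: (2/47) = +1  (since 47 mod 8 = 7)
  pull out 2: (2/47) = +1  (since 47 mod 8 = 7)
  (1/47) = 1
Product of signs = -1

-1


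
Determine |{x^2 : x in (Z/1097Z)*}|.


For prime p, the number of non-zero quadratic residues is (p-1)/2.
= (1097-1)/2
= 548

548


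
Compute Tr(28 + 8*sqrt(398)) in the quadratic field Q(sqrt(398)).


Tr(a + b*sqrt(d)) = (a + b*sqrt(d)) + (a - b*sqrt(d)) = 2a
= 2 * (28)
= 56

56


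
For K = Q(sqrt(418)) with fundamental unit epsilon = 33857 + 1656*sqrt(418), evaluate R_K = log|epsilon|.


epsilon = 33857 + 1656*sqrt(418)
= 67714.0000
R = ln(67714.0000)
= 11.1230

11.1230


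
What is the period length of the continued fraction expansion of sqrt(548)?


Run the CF algorithm for sqrt(548).
a_0 = floor(sqrt(548)) = 23; set m_0=0, q_0=1.
Recurrence: m' = q*a - m,  q' = (d - m'^2)/q,  a' = floor((a_0 + m')/q').
  step 1: m=23, q=19, a=2
  step 2: m=15, q=17, a=2
  step 3: m=19, q=11, a=3
  step 4: m=14, q=32, a=1
  step 5: m=18, q=7, a=5
  step 6: m=17, q=37, a=1
  step 7: m=20, q=4, a=10
  step 8: m=20, q=37, a=1
  step 9: m=17, q=7, a=5
  step 10: m=18, q=32, a=1
  step 11: m=14, q=11, a=3
  step 12: m=19, q=17, a=2
  step 13: m=15, q=19, a=2
  step 14: m=23, q=1, a=46
a_14 = 2*a_0 = 46, so the period closes here.
sqrt(548) = [23; 2, 2, 3, 1, 5, 1, 10, 1, 5, 1, 3, 2, 2, 46]
Period length = 14

14


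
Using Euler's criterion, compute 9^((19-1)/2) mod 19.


p = 19 is prime and the exponent is (p-1)/2 = 9, so by Euler's criterion 9^9 = (9/19) = +1 or -1 mod 19.
Compute by square-and-multiply:
  9 = 8 + 1 (binary 1001)
  Repeated squaring mod 19: 9^1 = 9, 9^2 = 5, 9^4 = 6, 9^8 = 17
  9^9 = 9^8 * 9^1 = 17 * 9 mod 19
    17 * 9 = 153 = 1 mod 19
  9^9 = 1 mod 19
Result 1: 9 is a quadratic residue mod 19.
9^9 mod 19 = 1

1


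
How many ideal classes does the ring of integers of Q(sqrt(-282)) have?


K = Q(sqrt(-282)). d mod 4 = 2, so D = disc(K) = 4d = -1128
h(K) equals the number of primitive reduced positive-definite forms (a, b, c) = a*x^2 + b*x*y + c*y^2 with b^2 - 4ac = D,
where reduced means |b| <= a <= c, with b >= 0 whenever |b| = a or a = c, and primitive means gcd(a, b, c) = 1.
Reduced forces 3a^2 <= |D| = 1128, so 1 <= a <= 19; b must have the parity of D, and c = (b^2 - D)/(4a) must be an integer >= a.
Enumerate a = 1..19, b in [-a, a]:
  a=1: (1, 0, 282)  [1]
  a=2: (2, 0, 141)  [1]
  a=3: (3, 0, 94)  [1]
  a=4..5: none
  a=6: (6, 0, 47)  [1]
  a=7..10: none
  a=11: (11, -4, 26), (11, 4, 26)  [2]
  a=12: none
  a=13: (13, -4, 22), (13, 4, 22)  [2]
  a=14..19: none
Total reduced forms: 1 + 1 + 1 + 1 + 2 + 2 = 8
h = 8

8


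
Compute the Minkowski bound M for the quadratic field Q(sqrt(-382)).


d = -382, d mod 4 = 2, so disc(K) = 4d = -1528; |disc(K)| = 1528
Imaginary quadratic field, so n = 2, s = r2 = 1, r1 = 0
M = (n!/n^n) * (4/pi)^s * sqrt(|disc(K)|) = (2!/2^2) * (4/pi)^1 * sqrt(1528)
= 0.5 * 1.273240 * 39.089641
= 24.8852

24.8852


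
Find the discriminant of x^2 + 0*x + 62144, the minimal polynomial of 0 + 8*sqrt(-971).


The element 0 + 8*sqrt(-971) has minimal polynomial:
x^2 + 0*x + 62144
Discriminant = (0)^2 - 4*(62144)
= 0 - 248576
= -248576

-248576


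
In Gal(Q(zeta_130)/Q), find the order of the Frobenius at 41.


The Frobenius at p in Gal(Q(zeta_n)/Q) = (Z/nZ)* is the class of p, so its order is ord_130(41), the smallest k >= 1 with 41^k = 1 mod 130.
n = 130 = 2 * 5 * 13, phi(130) = 48; the order divides phi(n).
Divisors of 48: 1, 2, 3, 4, 6, 8, 12, 16, 24, 48
Repeated squaring mod 130: 41^1 = 41, 41^2 = 121, 41^4 = 81, 41^8 = 61, 41^16 = 81, 41^32 = 61
Test divisors in increasing order:
  k=1: 41^1 = 41 mod 130
  k=2: 41^2 = 121 mod 130
  k=3: 41^3 = 121 * 41 = 21 mod 130
  k=4: 41^4 = 81 mod 130
  k=6: 41^6 = 81 * 121 = 51 mod 130
  k=8: 41^8 = 61 mod 130
  k=12: 41^12 = 61 * 81 = 1 mod 130  <- first divisor giving 1
Order = 12

12


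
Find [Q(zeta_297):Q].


The degree equals Euler's totient phi(297).
297 = 3^3 * 11
phi(297) = 180

180


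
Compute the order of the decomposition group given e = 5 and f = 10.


|D_P| = e * f
= 5 * 10
= 50

50


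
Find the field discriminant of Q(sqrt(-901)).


For K = Q(sqrt(d)) with d squarefree: disc(K) = d if d = 1 mod 4, and disc(K) = 4d if d = 2 or 3 mod 4.
Here d = -901, and d mod 4 = 3.
d = 3 mod 4, not 1 (O_K = Z[sqrt(d)]), so disc(K) = 4d = 4 * (-901) = -3604

-3604


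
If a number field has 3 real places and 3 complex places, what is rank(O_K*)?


By Dirichlet's unit theorem:
rank = r1 + r2 - 1
= 3 + 3 - 1
= 5

5


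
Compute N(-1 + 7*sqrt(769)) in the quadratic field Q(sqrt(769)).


N(a + b*sqrt(d)) = a^2 - d*b^2
= (-1)^2 - (769)*(7)^2
= 1 - 37681
= -37680

-37680


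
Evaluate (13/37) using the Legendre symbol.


p = 37 is prime, so compute (13/37) with the reciprocity algorithm (Jacobi-symbol steps: pull out 2s via (2/n), flip via reciprocity, reduce):
  reciprocity: (13/37) -> +(37/13)
  reduce: (11/13)
  reciprocity: (11/13) -> +(13/11)
  reduce: (2/11)
  pull out 2: (2/11) = -1  (since 11 mod 8 = 3)
  (1/11) = 1
Product of signs = -1
(13/37) = -1

-1


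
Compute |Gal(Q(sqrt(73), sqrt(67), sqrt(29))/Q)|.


The 3 square roots of distinct primes are multiplicatively independent over Q,
so [K:Q] = 2^3 and Gal(K/Q) is isomorphic to (Z/2Z)^3.
|Gal| = 2^3 = 8

8


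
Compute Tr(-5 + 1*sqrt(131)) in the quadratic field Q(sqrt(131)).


Tr(a + b*sqrt(d)) = (a + b*sqrt(d)) + (a - b*sqrt(d)) = 2a
= 2 * (-5)
= -10

-10


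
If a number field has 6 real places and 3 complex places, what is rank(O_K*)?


By Dirichlet's unit theorem:
rank = r1 + r2 - 1
= 6 + 3 - 1
= 8

8


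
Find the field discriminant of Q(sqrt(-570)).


For K = Q(sqrt(d)) with d squarefree: disc(K) = d if d = 1 mod 4, and disc(K) = 4d if d = 2 or 3 mod 4.
Here d = -570, and d mod 4 = 2.
d = 2 mod 4, not 1 (O_K = Z[sqrt(d)]), so disc(K) = 4d = 4 * (-570) = -2280

-2280


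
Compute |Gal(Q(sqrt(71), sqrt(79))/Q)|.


The 2 square roots of distinct primes are multiplicatively independent over Q,
so [K:Q] = 2^2 and Gal(K/Q) is isomorphic to (Z/2Z)^2.
|Gal| = 2^2 = 4

4


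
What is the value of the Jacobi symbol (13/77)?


Compute (13/77) via quadratic reciprocity:
  reciprocity: (13/77) -> +(77/13)
  reduce: (12/13)
  pull out 2: (2/13) = -1  (since 13 mod 8 = 5)
  pull out 2: (2/13) = -1  (since 13 mod 8 = 5)
  reciprocity: (3/13) -> +(13/3)
  reduce: (1/3)
  (1/3) = 1
Product of signs = 1

1


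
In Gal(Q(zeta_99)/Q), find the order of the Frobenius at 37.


The Frobenius at p in Gal(Q(zeta_n)/Q) = (Z/nZ)* is the class of p, so its order is ord_99(37), the smallest k >= 1 with 37^k = 1 mod 99.
n = 99 = 3^2 * 11, phi(99) = 60; the order divides phi(n).
Divisors of 60: 1, 2, 3, 4, 5, 6, 10, 12, 15, 20, 30, 60
Repeated squaring mod 99: 37^1 = 37, 37^2 = 82, 37^4 = 91, 37^8 = 64, 37^16 = 37, 37^32 = 82
Test divisors in increasing order:
  k=1: 37^1 = 37 mod 99
  k=2: 37^2 = 82 mod 99
  k=3: 37^3 = 82 * 37 = 64 mod 99
  k=4: 37^4 = 91 mod 99
  k=5: 37^5 = 91 * 37 = 1 mod 99  <- first divisor giving 1
Order = 5

5


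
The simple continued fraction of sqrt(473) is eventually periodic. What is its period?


Run the CF algorithm for sqrt(473).
a_0 = floor(sqrt(473)) = 21; set m_0=0, q_0=1.
Recurrence: m' = q*a - m,  q' = (d - m'^2)/q,  a' = floor((a_0 + m')/q').
  step 1: m=21, q=32, a=1
  step 2: m=11, q=11, a=2
  step 3: m=11, q=32, a=1
  step 4: m=21, q=1, a=42
a_4 = 2*a_0 = 42, so the period closes here.
sqrt(473) = [21; 1, 2, 1, 42]
Period length = 4

4


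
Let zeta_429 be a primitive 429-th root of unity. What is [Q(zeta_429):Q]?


The degree equals Euler's totient phi(429).
429 = 3 * 11 * 13
phi(429) = 240

240


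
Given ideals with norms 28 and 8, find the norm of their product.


N(IJ) = N(I) * N(J)
= 28 * 8
= 224

224


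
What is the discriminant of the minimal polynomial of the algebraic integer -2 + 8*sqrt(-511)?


The element -2 + 8*sqrt(-511) has minimal polynomial:
x^2 + 4*x + 32708
Discriminant = (4)^2 - 4*(32708)
= 16 - 130832
= -130816

-130816


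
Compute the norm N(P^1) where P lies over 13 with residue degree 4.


N(P^a) = p^(a*f)
= 13^(1*4)
= 13^4
= 28561

28561


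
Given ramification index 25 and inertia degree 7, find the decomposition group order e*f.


|D_P| = e * f
= 25 * 7
= 175

175


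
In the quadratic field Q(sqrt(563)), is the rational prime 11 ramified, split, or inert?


K = Q(sqrt(563)). Since d mod 4 = 3, disc(K) = 2252.
Check p | disc: 2252 mod 11 = 8.
p does not divide disc. Compute Legendre symbol (d/p):
2^((11-1)/2) mod 11 = -1
(d/p) = -1, so p is inert: (p) stays prime with e=1, f=2, g=1.
Therefore p is inert.

inert


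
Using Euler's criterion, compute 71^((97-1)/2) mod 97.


p = 97 is prime and the exponent is (p-1)/2 = 48, so by Euler's criterion 71^48 = (71/97) = +1 or -1 mod 97.
Compute by square-and-multiply:
  48 = 32 + 16 (binary 110000)
  Repeated squaring mod 97: 71^1 = 71, 71^2 = 94, 71^4 = 9, 71^8 = 81, 71^16 = 62, 71^32 = 61
  71^48 = 71^32 * 71^16 = 61 * 62 mod 97
    61 * 62 = 3782 = 96 mod 97
  71^48 = 96 mod 97
Result 96 = p - 1 = -1 mod 97: 71 is a quadratic non-residue mod 97. As a residue in [0, p-1] the value is 96.
71^48 mod 97 = 96

96


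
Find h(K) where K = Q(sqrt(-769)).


K = Q(sqrt(-769)). d mod 4 = 3, so D = disc(K) = 4d = -3076
h(K) equals the number of primitive reduced positive-definite forms (a, b, c) = a*x^2 + b*x*y + c*y^2 with b^2 - 4ac = D,
where reduced means |b| <= a <= c, with b >= 0 whenever |b| = a or a = c, and primitive means gcd(a, b, c) = 1.
Reduced forces 3a^2 <= |D| = 3076, so 1 <= a <= 32; b must have the parity of D, and c = (b^2 - D)/(4a) must be an integer >= a.
Enumerate a = 1..32, b in [-a, a]:
  a=1: (1, 0, 769)  [1]
  a=2: (2, 2, 385)  [1]
  a=3..4: none
  a=5: (5, -2, 154), (5, 2, 154)  [2]
  a=6: none
  a=7: (7, -2, 110), (7, 2, 110)  [2]
  a=8..9: none
  a=10: (10, -2, 77), (10, 2, 77)  [2]
  a=11: (11, -2, 70), (11, 2, 70)  [2]
  a=12..13: none
  a=14: (14, -2, 55), (14, 2, 55)  [2]
  a=15..16: none
  a=17: (17, -16, 49), (17, 16, 49)  [2]
  a=18..21: none
  a=22: (22, -2, 35), (22, 2, 35)  [2]
  a=23: (23, -12, 35), (23, 12, 35)  [2]
  a=24: none
  a=25: (25, -18, 34), (25, 18, 34)  [2]
  a=26..32: none
Total reduced forms: 1 + 1 + 2 + 2 + 2 + 2 + 2 + 2 + 2 + 2 + 2 = 20
h = 20

20


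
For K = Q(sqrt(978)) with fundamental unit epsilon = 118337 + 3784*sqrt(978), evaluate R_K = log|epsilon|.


epsilon = 118337 + 3784*sqrt(978)
= 236674.0000
R = ln(236674.0000)
= 12.3744

12.3744


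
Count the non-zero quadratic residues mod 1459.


For prime p, the number of non-zero quadratic residues is (p-1)/2.
= (1459-1)/2
= 729

729


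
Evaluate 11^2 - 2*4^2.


x^2 - d*y^2
= 11^2 - 2*4^2
= 121 - 32
= 89

89


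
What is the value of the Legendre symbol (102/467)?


p = 467 is prime, so compute (102/467) with the reciprocity algorithm (Jacobi-symbol steps: pull out 2s via (2/n), flip via reciprocity, reduce):
  pull out 2: (2/467) = -1  (since 467 mod 8 = 3)
  reciprocity: (51/467) -> -(467/51)
  reduce: (8/51)
  pull out 2: (2/51) = -1  (since 51 mod 8 = 3)
  pull out 2: (2/51) = -1  (since 51 mod 8 = 3)
  pull out 2: (2/51) = -1  (since 51 mod 8 = 3)
  (1/51) = 1
Product of signs = -1
(102/467) = -1

-1


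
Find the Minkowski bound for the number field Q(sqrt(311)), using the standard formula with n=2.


d = 311, d mod 4 = 3, so disc(K) = 4d = 1244; |disc(K)| = 1244
Real quadratic field, so n = 2, s = r2 = 0, r1 = 2
M = (n!/n^n) * (4/pi)^s * sqrt(|disc(K)|) = (2!/2^2) * (4/pi)^0 * sqrt(1244)
= 0.5 * 1.000000 * 35.270384
= 17.6352

17.6352


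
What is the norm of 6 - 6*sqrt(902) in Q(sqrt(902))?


N(a + b*sqrt(d)) = a^2 - d*b^2
= (6)^2 - (902)*(-6)^2
= 36 - 32472
= -32436

-32436


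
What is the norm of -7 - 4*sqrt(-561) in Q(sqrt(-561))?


N(a + b*sqrt(d)) = a^2 - d*b^2
= (-7)^2 - (-561)*(-4)^2
= 49 + 8976
= 9025

9025


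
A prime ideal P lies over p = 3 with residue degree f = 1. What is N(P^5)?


N(P^a) = p^(a*f)
= 3^(5*1)
= 3^5
= 243

243


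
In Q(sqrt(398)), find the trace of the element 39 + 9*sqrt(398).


Tr(a + b*sqrt(d)) = (a + b*sqrt(d)) + (a - b*sqrt(d)) = 2a
= 2 * (39)
= 78

78


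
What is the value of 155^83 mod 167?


p = 167 is prime and the exponent is (p-1)/2 = 83, so by Euler's criterion 155^83 = (155/167) = +1 or -1 mod 167.
Compute by square-and-multiply:
  83 = 64 + 16 + 2 + 1 (binary 1010011)
  Repeated squaring mod 167: 155^1 = 155, 155^2 = 144, 155^4 = 28, 155^8 = 116, 155^16 = 96, 155^32 = 31, 155^64 = 126
  155^83 = 155^64 * 155^16 * 155^2 * 155^1 = 126 * 96 * 144 * 155 mod 167
    126 * 96 = 12096 = 72 mod 167
    72 * 144 = 10368 = 14 mod 167
    14 * 155 = 2170 = 166 mod 167
  155^83 = 166 mod 167
Result 166 = p - 1 = -1 mod 167: 155 is a quadratic non-residue mod 167. As a residue in [0, p-1] the value is 166.
155^83 mod 167 = 166

166


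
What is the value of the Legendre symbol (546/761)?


p = 761 is prime, so compute (546/761) with the reciprocity algorithm (Jacobi-symbol steps: pull out 2s via (2/n), flip via reciprocity, reduce):
  pull out 2: (2/761) = +1  (since 761 mod 8 = 1)
  reciprocity: (273/761) -> +(761/273)
  reduce: (215/273)
  reciprocity: (215/273) -> +(273/215)
  reduce: (58/215)
  pull out 2: (2/215) = +1  (since 215 mod 8 = 7)
  reciprocity: (29/215) -> +(215/29)
  reduce: (12/29)
  pull out 2: (2/29) = -1  (since 29 mod 8 = 5)
  pull out 2: (2/29) = -1  (since 29 mod 8 = 5)
  reciprocity: (3/29) -> +(29/3)
  reduce: (2/3)
  pull out 2: (2/3) = -1  (since 3 mod 8 = 3)
  (1/3) = 1
Product of signs = -1
(546/761) = -1

-1


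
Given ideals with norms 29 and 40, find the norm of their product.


N(IJ) = N(I) * N(J)
= 29 * 40
= 1160

1160


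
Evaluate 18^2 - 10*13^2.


x^2 - d*y^2
= 18^2 - 10*13^2
= 324 - 1690
= -1366

-1366


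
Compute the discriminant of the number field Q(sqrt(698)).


For K = Q(sqrt(d)) with d squarefree: disc(K) = d if d = 1 mod 4, and disc(K) = 4d if d = 2 or 3 mod 4.
Here d = 698, and d mod 4 = 2.
d = 2 mod 4, not 1 (O_K = Z[sqrt(d)]), so disc(K) = 4d = 4 * (698) = 2792

2792


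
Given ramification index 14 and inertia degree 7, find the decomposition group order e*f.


|D_P| = e * f
= 14 * 7
= 98

98


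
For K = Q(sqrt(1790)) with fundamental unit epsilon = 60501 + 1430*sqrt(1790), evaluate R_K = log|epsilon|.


epsilon = 60501 + 1430*sqrt(1790)
= 121002.0000
R = ln(121002.0000)
= 11.7036

11.7036


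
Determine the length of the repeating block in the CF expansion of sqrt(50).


Run the CF algorithm for sqrt(50).
a_0 = floor(sqrt(50)) = 7; set m_0=0, q_0=1.
Recurrence: m' = q*a - m,  q' = (d - m'^2)/q,  a' = floor((a_0 + m')/q').
  step 1: m=7, q=1, a=14
a_1 = 2*a_0 = 14, so the period closes here.
sqrt(50) = [7; 14]
Period length = 1

1


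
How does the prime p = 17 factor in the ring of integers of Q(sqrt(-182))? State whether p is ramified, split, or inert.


K = Q(sqrt(-182)). Since d mod 4 = 2, disc(K) = -728.
Check p | disc: -728 mod 17 = 3.
p does not divide disc. Compute Legendre symbol (d/p):
5^((17-1)/2) mod 17 = -1
(d/p) = -1, so p is inert: (p) stays prime with e=1, f=2, g=1.
Therefore p is inert.

inert


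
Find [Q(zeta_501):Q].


The degree equals Euler's totient phi(501).
501 = 3 * 167
phi(501) = 332

332


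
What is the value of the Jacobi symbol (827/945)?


Compute (827/945) via quadratic reciprocity:
  reciprocity: (827/945) -> +(945/827)
  reduce: (118/827)
  pull out 2: (2/827) = -1  (since 827 mod 8 = 3)
  reciprocity: (59/827) -> -(827/59)
  reduce: (1/59)
  (1/59) = 1
Product of signs = 1

1


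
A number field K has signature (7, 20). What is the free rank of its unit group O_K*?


By Dirichlet's unit theorem:
rank = r1 + r2 - 1
= 7 + 20 - 1
= 26

26


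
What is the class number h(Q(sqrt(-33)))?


K = Q(sqrt(-33)). d mod 4 = 3, so D = disc(K) = 4d = -132
h(K) equals the number of primitive reduced positive-definite forms (a, b, c) = a*x^2 + b*x*y + c*y^2 with b^2 - 4ac = D,
where reduced means |b| <= a <= c, with b >= 0 whenever |b| = a or a = c, and primitive means gcd(a, b, c) = 1.
Reduced forces 3a^2 <= |D| = 132, so 1 <= a <= 6; b must have the parity of D, and c = (b^2 - D)/(4a) must be an integer >= a.
Enumerate a = 1..6, b in [-a, a]:
  a=1: (1, 0, 33)  [1]
  a=2: (2, 2, 17)  [1]
  a=3: (3, 0, 11)  [1]
  a=4..5: none
  a=6: (6, 6, 7)  [1]
Total reduced forms: 1 + 1 + 1 + 1 = 4
h = 4

4


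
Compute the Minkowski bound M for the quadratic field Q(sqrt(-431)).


d = -431, d mod 4 = 1, so disc(K) = d = -431; |disc(K)| = 431
Imaginary quadratic field, so n = 2, s = r2 = 1, r1 = 0
M = (n!/n^n) * (4/pi)^s * sqrt(|disc(K)|) = (2!/2^2) * (4/pi)^1 * sqrt(431)
= 0.5 * 1.273240 * 20.760539
= 13.2166

13.2166


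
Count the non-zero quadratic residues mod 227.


For prime p, the number of non-zero quadratic residues is (p-1)/2.
= (227-1)/2
= 113

113


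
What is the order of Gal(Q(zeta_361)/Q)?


|Gal(Q(zeta_361)/Q)| = phi(361)
= 342

342


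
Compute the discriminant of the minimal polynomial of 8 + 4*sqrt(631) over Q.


The element 8 + 4*sqrt(631) has minimal polynomial:
x^2 - 16*x - 10032
Discriminant = (-16)^2 - 4*(-10032)
= 256 + 40128
= 40384

40384


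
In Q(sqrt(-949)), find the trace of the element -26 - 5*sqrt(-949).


Tr(a + b*sqrt(d)) = (a + b*sqrt(d)) + (a - b*sqrt(d)) = 2a
= 2 * (-26)
= -52

-52


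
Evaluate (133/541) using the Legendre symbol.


p = 541 is prime, so compute (133/541) with the reciprocity algorithm (Jacobi-symbol steps: pull out 2s via (2/n), flip via reciprocity, reduce):
  reciprocity: (133/541) -> +(541/133)
  reduce: (9/133)
  reciprocity: (9/133) -> +(133/9)
  reduce: (7/9)
  reciprocity: (7/9) -> +(9/7)
  reduce: (2/7)
  pull out 2: (2/7) = +1  (since 7 mod 8 = 7)
  (1/7) = 1
Product of signs = 1
(133/541) = 1

1


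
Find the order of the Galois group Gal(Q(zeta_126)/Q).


|Gal(Q(zeta_126)/Q)| = phi(126)
= 36

36


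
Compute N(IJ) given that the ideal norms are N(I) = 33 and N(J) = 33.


N(IJ) = N(I) * N(J)
= 33 * 33
= 1089

1089


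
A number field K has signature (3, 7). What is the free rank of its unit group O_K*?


By Dirichlet's unit theorem:
rank = r1 + r2 - 1
= 3 + 7 - 1
= 9

9


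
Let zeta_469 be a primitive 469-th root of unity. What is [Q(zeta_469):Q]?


The degree equals Euler's totient phi(469).
469 = 7 * 67
phi(469) = 396

396


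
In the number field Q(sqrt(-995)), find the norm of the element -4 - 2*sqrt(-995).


N(a + b*sqrt(d)) = a^2 - d*b^2
= (-4)^2 - (-995)*(-2)^2
= 16 + 3980
= 3996

3996


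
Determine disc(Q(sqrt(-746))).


For K = Q(sqrt(d)) with d squarefree: disc(K) = d if d = 1 mod 4, and disc(K) = 4d if d = 2 or 3 mod 4.
Here d = -746, and d mod 4 = 2.
d = 2 mod 4, not 1 (O_K = Z[sqrt(d)]), so disc(K) = 4d = 4 * (-746) = -2984

-2984


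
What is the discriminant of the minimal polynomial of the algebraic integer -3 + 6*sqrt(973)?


The element -3 + 6*sqrt(973) has minimal polynomial:
x^2 + 6*x - 35019
Discriminant = (6)^2 - 4*(-35019)
= 36 + 140076
= 140112

140112


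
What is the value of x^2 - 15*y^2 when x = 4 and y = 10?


x^2 - d*y^2
= 4^2 - 15*10^2
= 16 - 1500
= -1484

-1484


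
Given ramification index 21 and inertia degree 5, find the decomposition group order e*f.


|D_P| = e * f
= 21 * 5
= 105

105


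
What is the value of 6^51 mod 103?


p = 103 is prime and the exponent is (p-1)/2 = 51, so by Euler's criterion 6^51 = (6/103) = +1 or -1 mod 103.
Compute by square-and-multiply:
  51 = 32 + 16 + 2 + 1 (binary 110011)
  Repeated squaring mod 103: 6^1 = 6, 6^2 = 36, 6^4 = 60, 6^8 = 98, 6^16 = 25, 6^32 = 7
  6^51 = 6^32 * 6^16 * 6^2 * 6^1 = 7 * 25 * 36 * 6 mod 103
    7 * 25 = 175 = 72 mod 103
    72 * 36 = 2592 = 17 mod 103
    17 * 6 = 102 = 102 mod 103
  6^51 = 102 mod 103
Result 102 = p - 1 = -1 mod 103: 6 is a quadratic non-residue mod 103. As a residue in [0, p-1] the value is 102.
6^51 mod 103 = 102

102


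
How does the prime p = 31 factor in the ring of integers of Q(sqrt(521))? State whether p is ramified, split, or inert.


K = Q(sqrt(521)). Since d mod 4 = 1, disc(K) = 521.
Check p | disc: 521 mod 31 = 25.
p does not divide disc. Compute Legendre symbol (d/p):
25^((31-1)/2) mod 31 = 1
(d/p) = 1, so p splits: (p) = P*P' with e=1, f=1, g=2.
Therefore p is split.

split


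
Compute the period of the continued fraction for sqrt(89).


Run the CF algorithm for sqrt(89).
a_0 = floor(sqrt(89)) = 9; set m_0=0, q_0=1.
Recurrence: m' = q*a - m,  q' = (d - m'^2)/q,  a' = floor((a_0 + m')/q').
  step 1: m=9, q=8, a=2
  step 2: m=7, q=5, a=3
  step 3: m=8, q=5, a=3
  step 4: m=7, q=8, a=2
  step 5: m=9, q=1, a=18
a_5 = 2*a_0 = 18, so the period closes here.
sqrt(89) = [9; 2, 3, 3, 2, 18]
Period length = 5

5


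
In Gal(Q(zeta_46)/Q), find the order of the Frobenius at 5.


The Frobenius at p in Gal(Q(zeta_n)/Q) = (Z/nZ)* is the class of p, so its order is ord_46(5), the smallest k >= 1 with 5^k = 1 mod 46.
n = 46 = 2 * 23, phi(46) = 22; the order divides phi(n).
Divisors of 22: 1, 2, 11, 22
Repeated squaring mod 46: 5^1 = 5, 5^2 = 25, 5^4 = 27, 5^8 = 39, 5^16 = 3
Test divisors in increasing order:
  k=1: 5^1 = 5 mod 46
  k=2: 5^2 = 25 mod 46
  k=11: 5^11 = 39 * 25 * 5 = 45 mod 46
  k=22: 5^22 = 3 * 27 * 25 = 1 mod 46  <- first divisor giving 1
Order = 22

22


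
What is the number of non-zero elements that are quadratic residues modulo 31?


For prime p, the number of non-zero quadratic residues is (p-1)/2.
= (31-1)/2
= 15

15


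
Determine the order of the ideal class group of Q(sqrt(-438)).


K = Q(sqrt(-438)). d mod 4 = 2, so D = disc(K) = 4d = -1752
h(K) equals the number of primitive reduced positive-definite forms (a, b, c) = a*x^2 + b*x*y + c*y^2 with b^2 - 4ac = D,
where reduced means |b| <= a <= c, with b >= 0 whenever |b| = a or a = c, and primitive means gcd(a, b, c) = 1.
Reduced forces 3a^2 <= |D| = 1752, so 1 <= a <= 24; b must have the parity of D, and c = (b^2 - D)/(4a) must be an integer >= a.
Enumerate a = 1..24, b in [-a, a]:
  a=1: (1, 0, 438)  [1]
  a=2: (2, 0, 219)  [1]
  a=3: (3, 0, 146)  [1]
  a=4..5: none
  a=6: (6, 0, 73)  [1]
  a=7..12: none
  a=13: (13, -4, 34), (13, 4, 34)  [2]
  a=14..16: none
  a=17: (17, -4, 26), (17, 4, 26)  [2]
  a=18..24: none
Total reduced forms: 1 + 1 + 1 + 1 + 2 + 2 = 8
h = 8

8


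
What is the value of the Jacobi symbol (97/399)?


Compute (97/399) via quadratic reciprocity:
  reciprocity: (97/399) -> +(399/97)
  reduce: (11/97)
  reciprocity: (11/97) -> +(97/11)
  reduce: (9/11)
  reciprocity: (9/11) -> +(11/9)
  reduce: (2/9)
  pull out 2: (2/9) = +1  (since 9 mod 8 = 1)
  (1/9) = 1
Product of signs = 1

1


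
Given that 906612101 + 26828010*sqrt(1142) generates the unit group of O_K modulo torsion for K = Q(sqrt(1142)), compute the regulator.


epsilon = 906612101 + 26828010*sqrt(1142)
= 1.8132e+09
R = ln(1.8132e+09)
= 21.3184

21.3184


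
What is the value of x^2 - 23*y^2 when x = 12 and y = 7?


x^2 - d*y^2
= 12^2 - 23*7^2
= 144 - 1127
= -983

-983


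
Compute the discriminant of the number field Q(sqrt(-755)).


For K = Q(sqrt(d)) with d squarefree: disc(K) = d if d = 1 mod 4, and disc(K) = 4d if d = 2 or 3 mod 4.
Here d = -755, and d mod 4 = 1.
d = 1 mod 4 (O_K = Z[(1+sqrt(d))/2]), so disc(K) = d = -755

-755


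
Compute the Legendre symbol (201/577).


p = 577 is prime, so compute (201/577) with the reciprocity algorithm (Jacobi-symbol steps: pull out 2s via (2/n), flip via reciprocity, reduce):
  reciprocity: (201/577) -> +(577/201)
  reduce: (175/201)
  reciprocity: (175/201) -> +(201/175)
  reduce: (26/175)
  pull out 2: (2/175) = +1  (since 175 mod 8 = 7)
  reciprocity: (13/175) -> +(175/13)
  reduce: (6/13)
  pull out 2: (2/13) = -1  (since 13 mod 8 = 5)
  reciprocity: (3/13) -> +(13/3)
  reduce: (1/3)
  (1/3) = 1
Product of signs = -1
(201/577) = -1

-1


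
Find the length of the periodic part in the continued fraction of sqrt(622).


Run the CF algorithm for sqrt(622).
a_0 = floor(sqrt(622)) = 24; set m_0=0, q_0=1.
Recurrence: m' = q*a - m,  q' = (d - m'^2)/q,  a' = floor((a_0 + m')/q').
  step 1: m=24, q=46, a=1
  step 2: m=22, q=3, a=15
  step 3: m=23, q=31, a=1
  step 4: m=8, q=18, a=1
  step 5: m=10, q=29, a=1
  step 6: m=19, q=9, a=4
  step 7: m=17, q=37, a=1
  step 8: m=20, q=6, a=7
  step 9: m=22, q=23, a=2
  step 10: m=24, q=2, a=24
  step 11: m=24, q=23, a=2
  step 12: m=22, q=6, a=7
  step 13: m=20, q=37, a=1
  step 14: m=17, q=9, a=4
  step 15: m=19, q=29, a=1
  step 16: m=10, q=18, a=1
  step 17: m=8, q=31, a=1
  step 18: m=23, q=3, a=15
  step 19: m=22, q=46, a=1
  step 20: m=24, q=1, a=48
a_20 = 2*a_0 = 48, so the period closes here.
sqrt(622) = [24; 1, 15, 1, 1, 1, 4, 1, 7, 2, 24, 2, 7, 1, 4, 1, 1, 1, 15, 1, 48]
Period length = 20

20


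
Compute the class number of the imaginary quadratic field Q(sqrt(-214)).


K = Q(sqrt(-214)). d mod 4 = 2, so D = disc(K) = 4d = -856
h(K) equals the number of primitive reduced positive-definite forms (a, b, c) = a*x^2 + b*x*y + c*y^2 with b^2 - 4ac = D,
where reduced means |b| <= a <= c, with b >= 0 whenever |b| = a or a = c, and primitive means gcd(a, b, c) = 1.
Reduced forces 3a^2 <= |D| = 856, so 1 <= a <= 16; b must have the parity of D, and c = (b^2 - D)/(4a) must be an integer >= a.
Enumerate a = 1..16, b in [-a, a]:
  a=1: (1, 0, 214)  [1]
  a=2: (2, 0, 107)  [1]
  a=3..4: none
  a=5: (5, -2, 43), (5, 2, 43)  [2]
  a=6..9: none
  a=10: (10, -8, 23), (10, 8, 23)  [2]
  a=11..16: none
Total reduced forms: 1 + 1 + 2 + 2 = 6
h = 6

6


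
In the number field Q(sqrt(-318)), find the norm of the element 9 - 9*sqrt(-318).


N(a + b*sqrt(d)) = a^2 - d*b^2
= (9)^2 - (-318)*(-9)^2
= 81 + 25758
= 25839

25839


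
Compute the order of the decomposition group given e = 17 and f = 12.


|D_P| = e * f
= 17 * 12
= 204

204


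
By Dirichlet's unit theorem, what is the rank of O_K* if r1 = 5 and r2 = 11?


By Dirichlet's unit theorem:
rank = r1 + r2 - 1
= 5 + 11 - 1
= 15

15


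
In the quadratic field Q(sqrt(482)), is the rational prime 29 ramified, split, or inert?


K = Q(sqrt(482)). Since d mod 4 = 2, disc(K) = 1928.
Check p | disc: 1928 mod 29 = 14.
p does not divide disc. Compute Legendre symbol (d/p):
18^((29-1)/2) mod 29 = -1
(d/p) = -1, so p is inert: (p) stays prime with e=1, f=2, g=1.
Therefore p is inert.

inert
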